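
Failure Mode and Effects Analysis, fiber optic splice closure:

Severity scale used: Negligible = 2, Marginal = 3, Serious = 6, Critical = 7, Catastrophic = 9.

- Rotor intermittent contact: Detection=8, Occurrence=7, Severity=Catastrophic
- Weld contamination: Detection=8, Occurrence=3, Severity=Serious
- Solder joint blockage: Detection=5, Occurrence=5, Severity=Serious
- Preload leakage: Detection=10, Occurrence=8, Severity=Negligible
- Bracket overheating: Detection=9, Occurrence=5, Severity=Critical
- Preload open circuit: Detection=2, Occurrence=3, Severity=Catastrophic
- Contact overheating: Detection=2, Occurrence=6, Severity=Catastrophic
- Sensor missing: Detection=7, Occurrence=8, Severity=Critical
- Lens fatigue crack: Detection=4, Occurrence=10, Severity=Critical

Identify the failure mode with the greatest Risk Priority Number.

Rotor intermittent contact

RPN = Severity × Occurrence × Detection:
  Rotor intermittent contact: 9 × 7 × 8 = 504
  Weld contamination: 6 × 3 × 8 = 144
  Solder joint blockage: 6 × 5 × 5 = 150
  Preload leakage: 2 × 8 × 10 = 160
  Bracket overheating: 7 × 5 × 9 = 315
  Preload open circuit: 9 × 3 × 2 = 54
  Contact overheating: 9 × 6 × 2 = 108
  Sensor missing: 7 × 8 × 7 = 392
  Lens fatigue crack: 7 × 10 × 4 = 280
Highest RPN is 504 → Rotor intermittent contact.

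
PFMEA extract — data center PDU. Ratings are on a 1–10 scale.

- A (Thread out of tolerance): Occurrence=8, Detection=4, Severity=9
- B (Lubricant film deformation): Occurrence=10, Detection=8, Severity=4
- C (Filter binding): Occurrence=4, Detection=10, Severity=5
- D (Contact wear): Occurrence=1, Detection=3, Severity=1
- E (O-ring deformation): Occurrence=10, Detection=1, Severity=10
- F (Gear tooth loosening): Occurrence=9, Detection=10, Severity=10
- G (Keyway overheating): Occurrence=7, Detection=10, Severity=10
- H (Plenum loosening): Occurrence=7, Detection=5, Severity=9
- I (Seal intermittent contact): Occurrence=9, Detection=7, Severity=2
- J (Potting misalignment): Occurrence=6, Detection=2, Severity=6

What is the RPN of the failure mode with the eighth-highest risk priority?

RPN = Severity × Occurrence × Detection:
  A: 9 × 8 × 4 = 288
  B: 4 × 10 × 8 = 320
  C: 5 × 4 × 10 = 200
  D: 1 × 1 × 3 = 3
  E: 10 × 10 × 1 = 100
  F: 10 × 9 × 10 = 900
  G: 10 × 7 × 10 = 700
  H: 9 × 7 × 5 = 315
  I: 2 × 9 × 7 = 126
  J: 6 × 6 × 2 = 72
Sorted descending: 900, 700, 320, 315, 288, 200, 126, 100, 72, 3.
The eighth-highest RPN is 100 (E).

100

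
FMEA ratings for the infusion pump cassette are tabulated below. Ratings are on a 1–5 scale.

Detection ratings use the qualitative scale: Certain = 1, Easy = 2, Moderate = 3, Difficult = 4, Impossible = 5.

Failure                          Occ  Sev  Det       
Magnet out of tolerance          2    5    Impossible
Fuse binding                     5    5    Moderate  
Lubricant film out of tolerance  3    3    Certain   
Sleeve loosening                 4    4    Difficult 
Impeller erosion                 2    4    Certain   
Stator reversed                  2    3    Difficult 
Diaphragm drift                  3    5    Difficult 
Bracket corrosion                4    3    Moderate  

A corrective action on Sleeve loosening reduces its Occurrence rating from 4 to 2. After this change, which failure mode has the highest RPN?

RPN = Severity × Occurrence × Detection:
  Magnet out of tolerance: 5 × 2 × 5 = 50
  Fuse binding: 5 × 5 × 3 = 75
  Lubricant film out of tolerance: 3 × 3 × 1 = 9
  Sleeve loosening: 4 × 4 × 4 = 64
  Impeller erosion: 4 × 2 × 1 = 8
  Stator reversed: 3 × 2 × 4 = 24
  Diaphragm drift: 5 × 3 × 4 = 60
  Bracket corrosion: 3 × 4 × 3 = 36
After action: Sleeve loosening → 4 × 2 × 4 = 32.
Revised RPNs: Fuse binding=75, Diaphragm drift=60, Magnet out of tolerance=50, Bracket corrosion=36, Sleeve loosening=32, Stator reversed=24, Lubricant film out of tolerance=9, Impeller erosion=8.
Highest is now Fuse binding (75).

Fuse binding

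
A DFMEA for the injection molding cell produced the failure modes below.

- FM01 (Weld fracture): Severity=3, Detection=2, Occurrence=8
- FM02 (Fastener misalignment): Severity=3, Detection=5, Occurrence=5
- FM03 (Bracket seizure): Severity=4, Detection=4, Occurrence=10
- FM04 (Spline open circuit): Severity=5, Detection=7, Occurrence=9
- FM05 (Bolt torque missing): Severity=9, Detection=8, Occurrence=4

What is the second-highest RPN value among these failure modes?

288

RPN = Severity × Occurrence × Detection:
  FM01: 3 × 8 × 2 = 48
  FM02: 3 × 5 × 5 = 75
  FM03: 4 × 10 × 4 = 160
  FM04: 5 × 9 × 7 = 315
  FM05: 9 × 4 × 8 = 288
Sorted descending: 315, 288, 160, 75, 48.
The second-highest RPN is 288 (FM05).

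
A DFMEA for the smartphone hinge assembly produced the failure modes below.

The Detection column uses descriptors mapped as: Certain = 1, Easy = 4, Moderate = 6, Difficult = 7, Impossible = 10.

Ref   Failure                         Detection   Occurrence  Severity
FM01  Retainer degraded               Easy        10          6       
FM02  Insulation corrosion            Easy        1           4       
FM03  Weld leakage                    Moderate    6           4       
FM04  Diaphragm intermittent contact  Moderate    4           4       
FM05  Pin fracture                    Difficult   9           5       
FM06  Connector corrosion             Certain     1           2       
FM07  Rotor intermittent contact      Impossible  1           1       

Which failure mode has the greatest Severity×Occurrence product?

FM01

Criticality = Severity × Occurrence:
  FM01: 6 × 10 = 60
  FM02: 4 × 1 = 4
  FM03: 4 × 6 = 24
  FM04: 4 × 4 = 16
  FM05: 5 × 9 = 45
  FM06: 2 × 1 = 2
  FM07: 1 × 1 = 1
Highest criticality is 60 → FM01.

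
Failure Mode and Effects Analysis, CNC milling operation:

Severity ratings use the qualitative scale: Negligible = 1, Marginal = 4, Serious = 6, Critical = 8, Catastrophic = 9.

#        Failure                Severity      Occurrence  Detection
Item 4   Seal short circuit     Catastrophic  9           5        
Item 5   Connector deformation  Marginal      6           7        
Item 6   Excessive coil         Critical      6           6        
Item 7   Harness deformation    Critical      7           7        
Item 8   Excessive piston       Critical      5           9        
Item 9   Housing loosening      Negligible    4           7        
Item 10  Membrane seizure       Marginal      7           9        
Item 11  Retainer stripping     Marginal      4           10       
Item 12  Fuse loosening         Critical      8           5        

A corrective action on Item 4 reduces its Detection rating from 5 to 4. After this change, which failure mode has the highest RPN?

RPN = Severity × Occurrence × Detection:
  Item 4: 9 × 9 × 5 = 405
  Item 5: 4 × 6 × 7 = 168
  Item 6: 8 × 6 × 6 = 288
  Item 7: 8 × 7 × 7 = 392
  Item 8: 8 × 5 × 9 = 360
  Item 9: 1 × 4 × 7 = 28
  Item 10: 4 × 7 × 9 = 252
  Item 11: 4 × 4 × 10 = 160
  Item 12: 8 × 8 × 5 = 320
After action: Item 4 → 9 × 9 × 4 = 324.
Revised RPNs: Item 7=392, Item 8=360, Item 4=324, Item 12=320, Item 6=288, Item 10=252, Item 5=168, Item 11=160, Item 9=28.
Highest is now Item 7 (392).

Item 7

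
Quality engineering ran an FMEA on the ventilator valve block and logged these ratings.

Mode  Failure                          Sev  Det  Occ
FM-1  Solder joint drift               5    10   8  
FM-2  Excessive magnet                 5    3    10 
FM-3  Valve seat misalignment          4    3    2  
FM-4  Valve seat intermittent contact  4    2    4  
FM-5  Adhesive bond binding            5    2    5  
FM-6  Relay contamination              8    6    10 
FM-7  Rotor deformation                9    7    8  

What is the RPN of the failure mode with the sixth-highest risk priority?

32

RPN = Severity × Occurrence × Detection:
  FM-1: 5 × 8 × 10 = 400
  FM-2: 5 × 10 × 3 = 150
  FM-3: 4 × 2 × 3 = 24
  FM-4: 4 × 4 × 2 = 32
  FM-5: 5 × 5 × 2 = 50
  FM-6: 8 × 10 × 6 = 480
  FM-7: 9 × 8 × 7 = 504
Sorted descending: 504, 480, 400, 150, 50, 32, 24.
The sixth-highest RPN is 32 (FM-4).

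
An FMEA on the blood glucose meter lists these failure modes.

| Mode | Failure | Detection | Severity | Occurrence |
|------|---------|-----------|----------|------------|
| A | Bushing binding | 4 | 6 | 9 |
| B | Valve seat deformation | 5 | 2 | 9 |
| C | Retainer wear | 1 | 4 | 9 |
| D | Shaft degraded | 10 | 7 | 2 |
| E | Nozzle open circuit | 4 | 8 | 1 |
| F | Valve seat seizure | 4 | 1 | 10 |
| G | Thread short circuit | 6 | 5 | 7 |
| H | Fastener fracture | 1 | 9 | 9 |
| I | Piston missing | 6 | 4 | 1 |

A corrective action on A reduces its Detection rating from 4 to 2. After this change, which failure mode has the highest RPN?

RPN = Severity × Occurrence × Detection:
  A: 6 × 9 × 4 = 216
  B: 2 × 9 × 5 = 90
  C: 4 × 9 × 1 = 36
  D: 7 × 2 × 10 = 140
  E: 8 × 1 × 4 = 32
  F: 1 × 10 × 4 = 40
  G: 5 × 7 × 6 = 210
  H: 9 × 9 × 1 = 81
  I: 4 × 1 × 6 = 24
After action: A → 6 × 9 × 2 = 108.
Revised RPNs: G=210, D=140, A=108, B=90, H=81, F=40, C=36, E=32, I=24.
Highest is now G (210).

G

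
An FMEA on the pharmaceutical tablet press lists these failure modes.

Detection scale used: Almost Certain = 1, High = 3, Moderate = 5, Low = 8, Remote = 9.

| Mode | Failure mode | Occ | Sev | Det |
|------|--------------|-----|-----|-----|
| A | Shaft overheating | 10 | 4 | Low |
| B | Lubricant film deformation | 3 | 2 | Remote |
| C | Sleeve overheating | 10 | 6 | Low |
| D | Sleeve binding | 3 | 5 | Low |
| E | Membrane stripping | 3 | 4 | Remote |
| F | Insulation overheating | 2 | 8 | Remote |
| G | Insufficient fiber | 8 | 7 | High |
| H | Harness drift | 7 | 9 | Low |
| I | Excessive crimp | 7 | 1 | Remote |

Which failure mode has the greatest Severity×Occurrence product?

H

Criticality = Severity × Occurrence:
  A: 4 × 10 = 40
  B: 2 × 3 = 6
  C: 6 × 10 = 60
  D: 5 × 3 = 15
  E: 4 × 3 = 12
  F: 8 × 2 = 16
  G: 7 × 8 = 56
  H: 9 × 7 = 63
  I: 1 × 7 = 7
Highest criticality is 63 → H.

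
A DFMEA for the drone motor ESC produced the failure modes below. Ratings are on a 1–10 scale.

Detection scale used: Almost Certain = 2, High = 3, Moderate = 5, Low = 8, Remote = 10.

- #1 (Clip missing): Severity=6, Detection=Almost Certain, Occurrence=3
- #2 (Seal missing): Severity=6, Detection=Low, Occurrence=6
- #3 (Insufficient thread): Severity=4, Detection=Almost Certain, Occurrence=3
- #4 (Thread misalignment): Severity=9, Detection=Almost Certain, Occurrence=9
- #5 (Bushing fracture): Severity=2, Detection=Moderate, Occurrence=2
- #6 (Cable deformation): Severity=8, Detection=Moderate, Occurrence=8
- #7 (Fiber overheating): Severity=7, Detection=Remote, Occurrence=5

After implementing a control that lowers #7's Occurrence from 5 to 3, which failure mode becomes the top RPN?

#6

RPN = Severity × Occurrence × Detection:
  #1: 6 × 3 × 2 = 36
  #2: 6 × 6 × 8 = 288
  #3: 4 × 3 × 2 = 24
  #4: 9 × 9 × 2 = 162
  #5: 2 × 2 × 5 = 20
  #6: 8 × 8 × 5 = 320
  #7: 7 × 5 × 10 = 350
After action: #7 → 7 × 3 × 10 = 210.
Revised RPNs: #6=320, #2=288, #7=210, #4=162, #1=36, #3=24, #5=20.
Highest is now #6 (320).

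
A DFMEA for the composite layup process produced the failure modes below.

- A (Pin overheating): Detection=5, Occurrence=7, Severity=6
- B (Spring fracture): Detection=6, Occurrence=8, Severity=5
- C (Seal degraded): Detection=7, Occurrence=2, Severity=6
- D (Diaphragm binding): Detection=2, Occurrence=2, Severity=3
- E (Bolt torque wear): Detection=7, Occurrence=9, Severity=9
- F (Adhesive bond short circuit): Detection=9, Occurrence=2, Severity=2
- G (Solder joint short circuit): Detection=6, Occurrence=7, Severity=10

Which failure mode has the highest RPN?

E

RPN = Severity × Occurrence × Detection:
  A: 6 × 7 × 5 = 210
  B: 5 × 8 × 6 = 240
  C: 6 × 2 × 7 = 84
  D: 3 × 2 × 2 = 12
  E: 9 × 9 × 7 = 567
  F: 2 × 2 × 9 = 36
  G: 10 × 7 × 6 = 420
Highest RPN is 567 → E.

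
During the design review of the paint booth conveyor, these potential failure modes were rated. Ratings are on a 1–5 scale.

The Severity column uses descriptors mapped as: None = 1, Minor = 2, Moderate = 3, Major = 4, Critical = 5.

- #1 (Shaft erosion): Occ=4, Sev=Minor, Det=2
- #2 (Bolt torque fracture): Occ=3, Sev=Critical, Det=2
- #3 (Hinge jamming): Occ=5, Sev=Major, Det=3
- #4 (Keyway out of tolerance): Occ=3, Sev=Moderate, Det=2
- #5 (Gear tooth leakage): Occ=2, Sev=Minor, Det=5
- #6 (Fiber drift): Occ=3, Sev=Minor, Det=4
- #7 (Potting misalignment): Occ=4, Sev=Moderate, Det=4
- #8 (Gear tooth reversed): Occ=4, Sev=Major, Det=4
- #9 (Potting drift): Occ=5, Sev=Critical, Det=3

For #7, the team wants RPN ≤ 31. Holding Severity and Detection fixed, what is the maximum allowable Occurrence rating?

2

#7: S=3, O=4, D=4 → current RPN = 48.
Fixed product = 12. Need 12 × O ≤ 31, so O ≤ 31/12 = 2.58.
Maximum integer Occurrence rating = 2 (gives RPN 24; O=3 would give 36 > 31).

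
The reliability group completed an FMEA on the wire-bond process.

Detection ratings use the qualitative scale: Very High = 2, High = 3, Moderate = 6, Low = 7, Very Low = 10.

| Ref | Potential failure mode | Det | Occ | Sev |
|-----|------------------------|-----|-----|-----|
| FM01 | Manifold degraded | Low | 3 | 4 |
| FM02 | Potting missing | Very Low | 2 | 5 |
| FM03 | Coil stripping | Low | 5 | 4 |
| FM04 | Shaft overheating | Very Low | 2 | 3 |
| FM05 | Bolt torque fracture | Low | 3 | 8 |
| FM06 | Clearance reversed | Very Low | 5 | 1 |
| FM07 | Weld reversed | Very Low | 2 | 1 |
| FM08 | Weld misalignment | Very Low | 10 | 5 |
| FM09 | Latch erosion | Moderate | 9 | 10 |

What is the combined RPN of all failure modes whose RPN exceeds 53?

1592

RPN = Severity × Occurrence × Detection:
  FM01: 4 × 3 × 7 = 84
  FM02: 5 × 2 × 10 = 100
  FM03: 4 × 5 × 7 = 140
  FM04: 3 × 2 × 10 = 60
  FM05: 8 × 3 × 7 = 168
  FM06: 1 × 5 × 10 = 50
  FM07: 1 × 2 × 10 = 20
  FM08: 5 × 10 × 10 = 500
  FM09: 10 × 9 × 6 = 540
RPN > 53: FM01 (84), FM02 (100), FM03 (140), FM04 (60), FM05 (168), FM08 (500), FM09 (540).
Sum: 84 + 100 + 140 + 60 + 168 + 500 + 540 = 1592.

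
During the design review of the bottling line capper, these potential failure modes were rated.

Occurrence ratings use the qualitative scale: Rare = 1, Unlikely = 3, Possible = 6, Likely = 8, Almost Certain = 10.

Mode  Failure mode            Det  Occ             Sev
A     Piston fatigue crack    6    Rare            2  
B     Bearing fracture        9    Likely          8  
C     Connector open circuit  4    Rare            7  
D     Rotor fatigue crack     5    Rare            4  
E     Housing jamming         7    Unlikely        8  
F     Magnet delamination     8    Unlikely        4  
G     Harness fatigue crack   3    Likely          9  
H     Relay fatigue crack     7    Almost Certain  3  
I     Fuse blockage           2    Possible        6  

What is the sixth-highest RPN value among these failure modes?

72

RPN = Severity × Occurrence × Detection:
  A: 2 × 1 × 6 = 12
  B: 8 × 8 × 9 = 576
  C: 7 × 1 × 4 = 28
  D: 4 × 1 × 5 = 20
  E: 8 × 3 × 7 = 168
  F: 4 × 3 × 8 = 96
  G: 9 × 8 × 3 = 216
  H: 3 × 10 × 7 = 210
  I: 6 × 6 × 2 = 72
Sorted descending: 576, 216, 210, 168, 96, 72, 28, 20, 12.
The sixth-highest RPN is 72 (I).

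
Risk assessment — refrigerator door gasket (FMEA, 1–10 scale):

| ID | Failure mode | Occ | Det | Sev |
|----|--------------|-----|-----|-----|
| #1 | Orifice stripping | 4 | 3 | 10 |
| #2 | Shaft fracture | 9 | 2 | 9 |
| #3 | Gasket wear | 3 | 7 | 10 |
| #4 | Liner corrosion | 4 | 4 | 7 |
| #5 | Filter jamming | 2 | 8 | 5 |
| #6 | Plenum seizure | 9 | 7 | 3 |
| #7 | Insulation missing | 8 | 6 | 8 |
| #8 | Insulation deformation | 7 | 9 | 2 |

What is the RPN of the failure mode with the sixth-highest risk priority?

120

RPN = Severity × Occurrence × Detection:
  #1: 10 × 4 × 3 = 120
  #2: 9 × 9 × 2 = 162
  #3: 10 × 3 × 7 = 210
  #4: 7 × 4 × 4 = 112
  #5: 5 × 2 × 8 = 80
  #6: 3 × 9 × 7 = 189
  #7: 8 × 8 × 6 = 384
  #8: 2 × 7 × 9 = 126
Sorted descending: 384, 210, 189, 162, 126, 120, 112, 80.
The sixth-highest RPN is 120 (#1).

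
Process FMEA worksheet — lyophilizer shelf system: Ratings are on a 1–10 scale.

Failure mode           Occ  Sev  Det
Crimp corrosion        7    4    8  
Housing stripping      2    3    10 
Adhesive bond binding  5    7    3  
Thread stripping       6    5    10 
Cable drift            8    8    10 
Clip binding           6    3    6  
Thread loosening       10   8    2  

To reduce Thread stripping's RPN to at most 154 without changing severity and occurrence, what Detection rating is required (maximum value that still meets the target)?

Thread stripping: S=5, O=6, D=10 → current RPN = 300.
Fixed product = 30. Need 30 × D ≤ 154, so D ≤ 154/30 = 5.13.
Maximum integer Detection rating = 5 (gives RPN 150; D=6 would give 180 > 154).

5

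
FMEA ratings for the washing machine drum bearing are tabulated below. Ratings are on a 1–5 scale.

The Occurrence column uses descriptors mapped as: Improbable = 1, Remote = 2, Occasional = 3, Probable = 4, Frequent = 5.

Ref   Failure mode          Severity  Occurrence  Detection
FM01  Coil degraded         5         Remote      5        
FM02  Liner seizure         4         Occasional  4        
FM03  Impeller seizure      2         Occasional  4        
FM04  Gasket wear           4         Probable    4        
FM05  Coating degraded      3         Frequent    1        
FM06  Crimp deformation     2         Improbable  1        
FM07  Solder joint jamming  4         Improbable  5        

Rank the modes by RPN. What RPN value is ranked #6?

RPN = Severity × Occurrence × Detection:
  FM01: 5 × 2 × 5 = 50
  FM02: 4 × 3 × 4 = 48
  FM03: 2 × 3 × 4 = 24
  FM04: 4 × 4 × 4 = 64
  FM05: 3 × 5 × 1 = 15
  FM06: 2 × 1 × 1 = 2
  FM07: 4 × 1 × 5 = 20
Sorted descending: 64, 50, 48, 24, 20, 15, 2.
The sixth-highest RPN is 15 (FM05).

15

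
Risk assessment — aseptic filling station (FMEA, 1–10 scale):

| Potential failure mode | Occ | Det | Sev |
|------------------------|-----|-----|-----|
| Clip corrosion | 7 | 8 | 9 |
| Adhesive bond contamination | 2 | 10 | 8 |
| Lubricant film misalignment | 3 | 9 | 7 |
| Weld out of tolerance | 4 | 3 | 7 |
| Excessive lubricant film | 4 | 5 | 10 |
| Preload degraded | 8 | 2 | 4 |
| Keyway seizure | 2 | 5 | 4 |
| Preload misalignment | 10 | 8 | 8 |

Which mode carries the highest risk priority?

RPN = Severity × Occurrence × Detection:
  Clip corrosion: 9 × 7 × 8 = 504
  Adhesive bond contamination: 8 × 2 × 10 = 160
  Lubricant film misalignment: 7 × 3 × 9 = 189
  Weld out of tolerance: 7 × 4 × 3 = 84
  Excessive lubricant film: 10 × 4 × 5 = 200
  Preload degraded: 4 × 8 × 2 = 64
  Keyway seizure: 4 × 2 × 5 = 40
  Preload misalignment: 8 × 10 × 8 = 640
Highest RPN is 640 → Preload misalignment.

Preload misalignment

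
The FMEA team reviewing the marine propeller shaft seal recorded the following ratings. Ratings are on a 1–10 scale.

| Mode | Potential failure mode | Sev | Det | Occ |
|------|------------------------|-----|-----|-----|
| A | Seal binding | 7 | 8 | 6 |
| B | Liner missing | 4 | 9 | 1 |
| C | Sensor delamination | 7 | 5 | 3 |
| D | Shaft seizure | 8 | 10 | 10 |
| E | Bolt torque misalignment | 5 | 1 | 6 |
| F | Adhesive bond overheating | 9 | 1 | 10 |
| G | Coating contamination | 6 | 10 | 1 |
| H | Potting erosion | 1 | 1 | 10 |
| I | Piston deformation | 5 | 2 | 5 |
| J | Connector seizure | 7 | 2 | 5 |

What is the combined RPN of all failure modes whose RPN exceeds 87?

1331

RPN = Severity × Occurrence × Detection:
  A: 7 × 6 × 8 = 336
  B: 4 × 1 × 9 = 36
  C: 7 × 3 × 5 = 105
  D: 8 × 10 × 10 = 800
  E: 5 × 6 × 1 = 30
  F: 9 × 10 × 1 = 90
  G: 6 × 1 × 10 = 60
  H: 1 × 10 × 1 = 10
  I: 5 × 5 × 2 = 50
  J: 7 × 5 × 2 = 70
RPN > 87: A (336), C (105), D (800), F (90).
Sum: 336 + 105 + 800 + 90 = 1331.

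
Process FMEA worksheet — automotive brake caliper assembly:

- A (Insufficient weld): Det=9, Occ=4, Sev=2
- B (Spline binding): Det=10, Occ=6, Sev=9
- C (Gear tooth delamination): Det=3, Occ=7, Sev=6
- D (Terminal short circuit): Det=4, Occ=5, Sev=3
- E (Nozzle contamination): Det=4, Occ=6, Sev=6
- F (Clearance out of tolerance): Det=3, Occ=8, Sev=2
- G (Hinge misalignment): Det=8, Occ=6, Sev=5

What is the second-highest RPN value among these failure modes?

RPN = Severity × Occurrence × Detection:
  A: 2 × 4 × 9 = 72
  B: 9 × 6 × 10 = 540
  C: 6 × 7 × 3 = 126
  D: 3 × 5 × 4 = 60
  E: 6 × 6 × 4 = 144
  F: 2 × 8 × 3 = 48
  G: 5 × 6 × 8 = 240
Sorted descending: 540, 240, 144, 126, 72, 60, 48.
The second-highest RPN is 240 (G).

240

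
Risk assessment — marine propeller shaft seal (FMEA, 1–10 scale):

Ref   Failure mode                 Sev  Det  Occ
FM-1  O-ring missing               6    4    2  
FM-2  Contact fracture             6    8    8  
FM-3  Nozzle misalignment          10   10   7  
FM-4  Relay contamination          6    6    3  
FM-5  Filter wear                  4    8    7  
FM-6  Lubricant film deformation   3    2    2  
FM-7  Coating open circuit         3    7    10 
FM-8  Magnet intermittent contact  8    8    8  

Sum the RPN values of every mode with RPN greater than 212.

1820

RPN = Severity × Occurrence × Detection:
  FM-1: 6 × 2 × 4 = 48
  FM-2: 6 × 8 × 8 = 384
  FM-3: 10 × 7 × 10 = 700
  FM-4: 6 × 3 × 6 = 108
  FM-5: 4 × 7 × 8 = 224
  FM-6: 3 × 2 × 2 = 12
  FM-7: 3 × 10 × 7 = 210
  FM-8: 8 × 8 × 8 = 512
RPN > 212: FM-2 (384), FM-3 (700), FM-5 (224), FM-8 (512).
Sum: 384 + 700 + 224 + 512 = 1820.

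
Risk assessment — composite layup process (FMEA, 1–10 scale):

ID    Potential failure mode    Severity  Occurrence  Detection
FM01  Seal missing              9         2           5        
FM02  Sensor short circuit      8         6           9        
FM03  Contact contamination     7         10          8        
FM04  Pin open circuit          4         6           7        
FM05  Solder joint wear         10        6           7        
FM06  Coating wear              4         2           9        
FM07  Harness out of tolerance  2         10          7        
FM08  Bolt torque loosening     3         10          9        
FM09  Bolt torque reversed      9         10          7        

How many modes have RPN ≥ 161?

RPN = Severity × Occurrence × Detection:
  FM01: 9 × 2 × 5 = 90
  FM02: 8 × 6 × 9 = 432
  FM03: 7 × 10 × 8 = 560
  FM04: 4 × 6 × 7 = 168
  FM05: 10 × 6 × 7 = 420
  FM06: 4 × 2 × 9 = 72
  FM07: 2 × 10 × 7 = 140
  FM08: 3 × 10 × 9 = 270
  FM09: 9 × 10 × 7 = 630
Modes with RPN ≥ 161: FM02 (432), FM03 (560), FM04 (168), FM05 (420), FM08 (270), FM09 (630) → 6.

6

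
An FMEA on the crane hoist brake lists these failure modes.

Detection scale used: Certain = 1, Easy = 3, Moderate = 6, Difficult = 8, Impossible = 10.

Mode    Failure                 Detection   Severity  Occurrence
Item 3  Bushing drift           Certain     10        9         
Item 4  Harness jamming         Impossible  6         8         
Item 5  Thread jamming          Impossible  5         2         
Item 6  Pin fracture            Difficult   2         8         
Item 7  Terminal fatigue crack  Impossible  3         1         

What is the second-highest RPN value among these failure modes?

128

RPN = Severity × Occurrence × Detection:
  Item 3: 10 × 9 × 1 = 90
  Item 4: 6 × 8 × 10 = 480
  Item 5: 5 × 2 × 10 = 100
  Item 6: 2 × 8 × 8 = 128
  Item 7: 3 × 1 × 10 = 30
Sorted descending: 480, 128, 100, 90, 30.
The second-highest RPN is 128 (Item 6).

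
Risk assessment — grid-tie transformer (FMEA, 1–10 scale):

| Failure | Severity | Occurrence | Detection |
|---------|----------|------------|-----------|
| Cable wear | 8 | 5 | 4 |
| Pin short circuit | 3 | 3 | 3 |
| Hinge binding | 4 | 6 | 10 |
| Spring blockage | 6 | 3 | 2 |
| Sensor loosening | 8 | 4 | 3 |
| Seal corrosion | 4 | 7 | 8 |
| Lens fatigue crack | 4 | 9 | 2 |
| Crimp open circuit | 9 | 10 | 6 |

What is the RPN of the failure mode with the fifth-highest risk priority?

RPN = Severity × Occurrence × Detection:
  Cable wear: 8 × 5 × 4 = 160
  Pin short circuit: 3 × 3 × 3 = 27
  Hinge binding: 4 × 6 × 10 = 240
  Spring blockage: 6 × 3 × 2 = 36
  Sensor loosening: 8 × 4 × 3 = 96
  Seal corrosion: 4 × 7 × 8 = 224
  Lens fatigue crack: 4 × 9 × 2 = 72
  Crimp open circuit: 9 × 10 × 6 = 540
Sorted descending: 540, 240, 224, 160, 96, 72, 36, 27.
The fifth-highest RPN is 96 (Sensor loosening).

96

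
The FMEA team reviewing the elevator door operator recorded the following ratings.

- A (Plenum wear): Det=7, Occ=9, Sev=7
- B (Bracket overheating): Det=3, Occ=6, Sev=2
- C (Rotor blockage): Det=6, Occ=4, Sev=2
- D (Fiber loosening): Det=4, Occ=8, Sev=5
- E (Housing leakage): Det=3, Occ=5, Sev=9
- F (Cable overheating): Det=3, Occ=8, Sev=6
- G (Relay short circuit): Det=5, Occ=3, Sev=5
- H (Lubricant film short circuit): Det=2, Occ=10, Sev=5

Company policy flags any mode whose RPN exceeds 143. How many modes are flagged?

3

RPN = Severity × Occurrence × Detection:
  A: 7 × 9 × 7 = 441
  B: 2 × 6 × 3 = 36
  C: 2 × 4 × 6 = 48
  D: 5 × 8 × 4 = 160
  E: 9 × 5 × 3 = 135
  F: 6 × 8 × 3 = 144
  G: 5 × 3 × 5 = 75
  H: 5 × 10 × 2 = 100
Modes with RPN > 143: A (441), D (160), F (144) → 3.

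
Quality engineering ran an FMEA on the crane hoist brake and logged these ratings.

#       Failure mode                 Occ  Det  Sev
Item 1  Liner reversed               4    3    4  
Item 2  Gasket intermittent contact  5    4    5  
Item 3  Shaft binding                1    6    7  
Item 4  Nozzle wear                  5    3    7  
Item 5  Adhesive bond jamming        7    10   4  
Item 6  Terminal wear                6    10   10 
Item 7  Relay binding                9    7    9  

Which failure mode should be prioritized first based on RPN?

Item 6

RPN = Severity × Occurrence × Detection:
  Item 1: 4 × 4 × 3 = 48
  Item 2: 5 × 5 × 4 = 100
  Item 3: 7 × 1 × 6 = 42
  Item 4: 7 × 5 × 3 = 105
  Item 5: 4 × 7 × 10 = 280
  Item 6: 10 × 6 × 10 = 600
  Item 7: 9 × 9 × 7 = 567
Highest RPN is 600 → Item 6.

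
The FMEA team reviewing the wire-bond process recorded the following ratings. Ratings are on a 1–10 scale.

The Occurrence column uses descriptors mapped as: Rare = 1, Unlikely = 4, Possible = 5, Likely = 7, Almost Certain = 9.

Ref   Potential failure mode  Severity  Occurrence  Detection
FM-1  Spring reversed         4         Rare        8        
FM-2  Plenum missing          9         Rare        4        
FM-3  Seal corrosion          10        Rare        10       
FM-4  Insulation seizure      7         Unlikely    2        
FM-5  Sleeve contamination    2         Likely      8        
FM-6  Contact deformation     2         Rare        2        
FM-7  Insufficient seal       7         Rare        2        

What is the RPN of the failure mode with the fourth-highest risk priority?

RPN = Severity × Occurrence × Detection:
  FM-1: 4 × 1 × 8 = 32
  FM-2: 9 × 1 × 4 = 36
  FM-3: 10 × 1 × 10 = 100
  FM-4: 7 × 4 × 2 = 56
  FM-5: 2 × 7 × 8 = 112
  FM-6: 2 × 1 × 2 = 4
  FM-7: 7 × 1 × 2 = 14
Sorted descending: 112, 100, 56, 36, 32, 14, 4.
The fourth-highest RPN is 36 (FM-2).

36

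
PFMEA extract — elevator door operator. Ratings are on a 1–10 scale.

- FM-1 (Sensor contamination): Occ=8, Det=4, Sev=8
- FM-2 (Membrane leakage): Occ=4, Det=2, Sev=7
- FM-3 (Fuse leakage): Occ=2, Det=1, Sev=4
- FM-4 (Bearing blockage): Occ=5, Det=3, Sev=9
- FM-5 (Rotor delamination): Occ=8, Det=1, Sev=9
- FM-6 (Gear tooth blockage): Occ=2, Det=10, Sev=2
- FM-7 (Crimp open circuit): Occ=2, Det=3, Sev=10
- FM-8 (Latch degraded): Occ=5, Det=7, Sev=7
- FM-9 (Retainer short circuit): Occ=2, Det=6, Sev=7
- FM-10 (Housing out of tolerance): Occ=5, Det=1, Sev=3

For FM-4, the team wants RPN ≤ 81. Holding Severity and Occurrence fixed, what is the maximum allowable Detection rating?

FM-4: S=9, O=5, D=3 → current RPN = 135.
Fixed product = 45. Need 45 × D ≤ 81, so D ≤ 81/45 = 1.80.
Maximum integer Detection rating = 1 (gives RPN 45; D=2 would give 90 > 81).

1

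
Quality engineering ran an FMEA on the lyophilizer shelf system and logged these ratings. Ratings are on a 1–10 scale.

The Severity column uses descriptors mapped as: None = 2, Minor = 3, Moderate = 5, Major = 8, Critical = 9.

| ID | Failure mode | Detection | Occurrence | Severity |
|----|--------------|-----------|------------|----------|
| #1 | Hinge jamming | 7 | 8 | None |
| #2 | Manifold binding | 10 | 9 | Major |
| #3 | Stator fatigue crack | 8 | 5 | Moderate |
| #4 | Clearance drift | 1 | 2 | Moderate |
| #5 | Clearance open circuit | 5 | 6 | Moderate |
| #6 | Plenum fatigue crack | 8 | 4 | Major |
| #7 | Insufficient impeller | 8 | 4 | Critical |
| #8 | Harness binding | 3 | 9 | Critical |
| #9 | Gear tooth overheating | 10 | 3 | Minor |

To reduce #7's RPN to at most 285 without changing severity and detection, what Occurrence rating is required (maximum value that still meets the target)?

3

#7: S=9, O=4, D=8 → current RPN = 288.
Fixed product = 72. Need 72 × O ≤ 285, so O ≤ 285/72 = 3.96.
Maximum integer Occurrence rating = 3 (gives RPN 216; O=4 would give 288 > 285).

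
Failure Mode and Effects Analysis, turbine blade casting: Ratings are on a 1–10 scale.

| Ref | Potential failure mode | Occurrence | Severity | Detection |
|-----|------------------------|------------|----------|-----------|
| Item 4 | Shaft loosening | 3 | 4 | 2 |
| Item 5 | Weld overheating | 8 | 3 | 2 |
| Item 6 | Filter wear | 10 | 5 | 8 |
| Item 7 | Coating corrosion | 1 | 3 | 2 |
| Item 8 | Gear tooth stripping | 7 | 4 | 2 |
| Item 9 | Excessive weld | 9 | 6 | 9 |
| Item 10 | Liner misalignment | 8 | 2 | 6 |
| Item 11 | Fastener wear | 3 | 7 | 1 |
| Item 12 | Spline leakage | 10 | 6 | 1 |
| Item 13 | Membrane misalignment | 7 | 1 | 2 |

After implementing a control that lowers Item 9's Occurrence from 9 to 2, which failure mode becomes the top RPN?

Item 6

RPN = Severity × Occurrence × Detection:
  Item 4: 4 × 3 × 2 = 24
  Item 5: 3 × 8 × 2 = 48
  Item 6: 5 × 10 × 8 = 400
  Item 7: 3 × 1 × 2 = 6
  Item 8: 4 × 7 × 2 = 56
  Item 9: 6 × 9 × 9 = 486
  Item 10: 2 × 8 × 6 = 96
  Item 11: 7 × 3 × 1 = 21
  Item 12: 6 × 10 × 1 = 60
  Item 13: 1 × 7 × 2 = 14
After action: Item 9 → 6 × 2 × 9 = 108.
Revised RPNs: Item 6=400, Item 9=108, Item 10=96, Item 12=60, Item 8=56, Item 5=48, Item 4=24, Item 11=21, Item 13=14, Item 7=6.
Highest is now Item 6 (400).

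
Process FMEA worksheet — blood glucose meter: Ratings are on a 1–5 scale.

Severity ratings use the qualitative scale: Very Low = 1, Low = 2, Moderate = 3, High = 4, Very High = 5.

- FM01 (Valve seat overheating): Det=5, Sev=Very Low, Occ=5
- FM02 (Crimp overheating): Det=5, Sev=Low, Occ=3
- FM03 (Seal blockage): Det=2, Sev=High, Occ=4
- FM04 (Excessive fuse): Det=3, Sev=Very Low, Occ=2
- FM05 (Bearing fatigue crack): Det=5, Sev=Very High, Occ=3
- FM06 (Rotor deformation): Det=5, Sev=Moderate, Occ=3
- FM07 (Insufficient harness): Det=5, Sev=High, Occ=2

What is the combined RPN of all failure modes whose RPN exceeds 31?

RPN = Severity × Occurrence × Detection:
  FM01: 1 × 5 × 5 = 25
  FM02: 2 × 3 × 5 = 30
  FM03: 4 × 4 × 2 = 32
  FM04: 1 × 2 × 3 = 6
  FM05: 5 × 3 × 5 = 75
  FM06: 3 × 3 × 5 = 45
  FM07: 4 × 2 × 5 = 40
RPN > 31: FM03 (32), FM05 (75), FM06 (45), FM07 (40).
Sum: 32 + 75 + 45 + 40 = 192.

192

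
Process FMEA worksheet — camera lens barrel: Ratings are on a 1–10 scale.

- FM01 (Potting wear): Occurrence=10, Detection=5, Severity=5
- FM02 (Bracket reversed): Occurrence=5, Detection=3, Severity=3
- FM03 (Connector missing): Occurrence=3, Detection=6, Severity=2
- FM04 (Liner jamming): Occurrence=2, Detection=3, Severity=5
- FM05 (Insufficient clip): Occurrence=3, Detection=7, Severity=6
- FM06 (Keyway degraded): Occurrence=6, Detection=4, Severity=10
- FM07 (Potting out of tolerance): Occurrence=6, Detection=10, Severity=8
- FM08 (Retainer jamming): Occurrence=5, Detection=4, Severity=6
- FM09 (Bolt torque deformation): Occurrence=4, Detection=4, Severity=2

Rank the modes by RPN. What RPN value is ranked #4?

RPN = Severity × Occurrence × Detection:
  FM01: 5 × 10 × 5 = 250
  FM02: 3 × 5 × 3 = 45
  FM03: 2 × 3 × 6 = 36
  FM04: 5 × 2 × 3 = 30
  FM05: 6 × 3 × 7 = 126
  FM06: 10 × 6 × 4 = 240
  FM07: 8 × 6 × 10 = 480
  FM08: 6 × 5 × 4 = 120
  FM09: 2 × 4 × 4 = 32
Sorted descending: 480, 250, 240, 126, 120, 45, 36, 32, 30.
The fourth-highest RPN is 126 (FM05).

126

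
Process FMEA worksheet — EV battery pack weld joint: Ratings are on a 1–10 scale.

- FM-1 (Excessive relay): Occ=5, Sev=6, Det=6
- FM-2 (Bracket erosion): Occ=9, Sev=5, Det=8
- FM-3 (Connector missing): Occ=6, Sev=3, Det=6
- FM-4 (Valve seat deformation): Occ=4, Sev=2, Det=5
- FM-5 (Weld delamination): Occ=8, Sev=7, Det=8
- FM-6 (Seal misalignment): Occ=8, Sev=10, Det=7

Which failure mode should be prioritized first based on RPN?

FM-6

RPN = Severity × Occurrence × Detection:
  FM-1: 6 × 5 × 6 = 180
  FM-2: 5 × 9 × 8 = 360
  FM-3: 3 × 6 × 6 = 108
  FM-4: 2 × 4 × 5 = 40
  FM-5: 7 × 8 × 8 = 448
  FM-6: 10 × 8 × 7 = 560
Highest RPN is 560 → FM-6.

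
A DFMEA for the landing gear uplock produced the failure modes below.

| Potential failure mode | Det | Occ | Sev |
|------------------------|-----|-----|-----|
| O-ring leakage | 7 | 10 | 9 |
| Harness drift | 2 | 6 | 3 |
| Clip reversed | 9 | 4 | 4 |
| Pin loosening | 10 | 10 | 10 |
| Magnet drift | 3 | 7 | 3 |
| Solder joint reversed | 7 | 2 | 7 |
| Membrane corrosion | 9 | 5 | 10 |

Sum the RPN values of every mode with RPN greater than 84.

2322

RPN = Severity × Occurrence × Detection:
  O-ring leakage: 9 × 10 × 7 = 630
  Harness drift: 3 × 6 × 2 = 36
  Clip reversed: 4 × 4 × 9 = 144
  Pin loosening: 10 × 10 × 10 = 1000
  Magnet drift: 3 × 7 × 3 = 63
  Solder joint reversed: 7 × 2 × 7 = 98
  Membrane corrosion: 10 × 5 × 9 = 450
RPN > 84: O-ring leakage (630), Clip reversed (144), Pin loosening (1000), Solder joint reversed (98), Membrane corrosion (450).
Sum: 630 + 144 + 1000 + 98 + 450 = 2322.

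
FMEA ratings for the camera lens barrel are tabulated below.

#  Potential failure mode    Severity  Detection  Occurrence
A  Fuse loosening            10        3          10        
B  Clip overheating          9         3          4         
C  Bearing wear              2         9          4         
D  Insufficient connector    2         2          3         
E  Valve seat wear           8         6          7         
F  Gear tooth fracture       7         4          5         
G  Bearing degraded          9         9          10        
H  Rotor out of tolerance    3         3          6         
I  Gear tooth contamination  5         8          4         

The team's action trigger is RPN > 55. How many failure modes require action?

7

RPN = Severity × Occurrence × Detection:
  A: 10 × 10 × 3 = 300
  B: 9 × 4 × 3 = 108
  C: 2 × 4 × 9 = 72
  D: 2 × 3 × 2 = 12
  E: 8 × 7 × 6 = 336
  F: 7 × 5 × 4 = 140
  G: 9 × 10 × 9 = 810
  H: 3 × 6 × 3 = 54
  I: 5 × 4 × 8 = 160
Modes with RPN > 55: A (300), B (108), C (72), E (336), F (140), G (810), I (160) → 7.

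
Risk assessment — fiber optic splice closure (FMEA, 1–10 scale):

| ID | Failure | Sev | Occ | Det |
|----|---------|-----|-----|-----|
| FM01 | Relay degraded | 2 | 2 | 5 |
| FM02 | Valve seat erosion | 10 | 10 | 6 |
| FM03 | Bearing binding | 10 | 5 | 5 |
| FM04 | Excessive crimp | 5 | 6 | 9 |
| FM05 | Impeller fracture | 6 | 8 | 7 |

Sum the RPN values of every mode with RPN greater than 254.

RPN = Severity × Occurrence × Detection:
  FM01: 2 × 2 × 5 = 20
  FM02: 10 × 10 × 6 = 600
  FM03: 10 × 5 × 5 = 250
  FM04: 5 × 6 × 9 = 270
  FM05: 6 × 8 × 7 = 336
RPN > 254: FM02 (600), FM04 (270), FM05 (336).
Sum: 600 + 270 + 336 = 1206.

1206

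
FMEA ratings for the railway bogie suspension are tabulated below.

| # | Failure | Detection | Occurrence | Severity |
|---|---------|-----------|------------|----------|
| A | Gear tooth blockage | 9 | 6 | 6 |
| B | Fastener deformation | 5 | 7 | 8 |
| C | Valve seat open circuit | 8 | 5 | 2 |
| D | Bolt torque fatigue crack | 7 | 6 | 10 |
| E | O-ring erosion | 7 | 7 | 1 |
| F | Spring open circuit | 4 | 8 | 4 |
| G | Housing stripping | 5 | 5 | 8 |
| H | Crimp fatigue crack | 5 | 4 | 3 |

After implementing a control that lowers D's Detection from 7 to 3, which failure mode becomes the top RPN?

A

RPN = Severity × Occurrence × Detection:
  A: 6 × 6 × 9 = 324
  B: 8 × 7 × 5 = 280
  C: 2 × 5 × 8 = 80
  D: 10 × 6 × 7 = 420
  E: 1 × 7 × 7 = 49
  F: 4 × 8 × 4 = 128
  G: 8 × 5 × 5 = 200
  H: 3 × 4 × 5 = 60
After action: D → 10 × 6 × 3 = 180.
Revised RPNs: A=324, B=280, G=200, D=180, F=128, C=80, H=60, E=49.
Highest is now A (324).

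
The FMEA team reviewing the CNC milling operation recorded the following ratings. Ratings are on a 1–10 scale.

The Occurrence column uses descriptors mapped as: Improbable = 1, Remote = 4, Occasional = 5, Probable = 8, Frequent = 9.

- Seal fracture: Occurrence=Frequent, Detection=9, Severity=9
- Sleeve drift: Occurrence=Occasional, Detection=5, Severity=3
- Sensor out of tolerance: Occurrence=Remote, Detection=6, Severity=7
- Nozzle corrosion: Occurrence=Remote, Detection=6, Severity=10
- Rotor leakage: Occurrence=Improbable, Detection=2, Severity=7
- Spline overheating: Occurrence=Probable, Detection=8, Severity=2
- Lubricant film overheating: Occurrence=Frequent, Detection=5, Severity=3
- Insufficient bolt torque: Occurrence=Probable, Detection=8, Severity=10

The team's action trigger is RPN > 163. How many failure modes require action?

4

RPN = Severity × Occurrence × Detection:
  Seal fracture: 9 × 9 × 9 = 729
  Sleeve drift: 3 × 5 × 5 = 75
  Sensor out of tolerance: 7 × 4 × 6 = 168
  Nozzle corrosion: 10 × 4 × 6 = 240
  Rotor leakage: 7 × 1 × 2 = 14
  Spline overheating: 2 × 8 × 8 = 128
  Lubricant film overheating: 3 × 9 × 5 = 135
  Insufficient bolt torque: 10 × 8 × 8 = 640
Modes with RPN > 163: Seal fracture (729), Sensor out of tolerance (168), Nozzle corrosion (240), Insufficient bolt torque (640) → 4.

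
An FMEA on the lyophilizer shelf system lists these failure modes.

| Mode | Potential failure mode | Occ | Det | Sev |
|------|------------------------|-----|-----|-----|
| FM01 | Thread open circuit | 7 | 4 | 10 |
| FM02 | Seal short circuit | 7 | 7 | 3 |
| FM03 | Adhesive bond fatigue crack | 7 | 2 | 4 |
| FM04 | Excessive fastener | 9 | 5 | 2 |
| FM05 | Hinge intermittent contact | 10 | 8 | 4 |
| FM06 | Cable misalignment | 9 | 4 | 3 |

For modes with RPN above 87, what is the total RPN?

945

RPN = Severity × Occurrence × Detection:
  FM01: 10 × 7 × 4 = 280
  FM02: 3 × 7 × 7 = 147
  FM03: 4 × 7 × 2 = 56
  FM04: 2 × 9 × 5 = 90
  FM05: 4 × 10 × 8 = 320
  FM06: 3 × 9 × 4 = 108
RPN > 87: FM01 (280), FM02 (147), FM04 (90), FM05 (320), FM06 (108).
Sum: 280 + 147 + 90 + 320 + 108 = 945.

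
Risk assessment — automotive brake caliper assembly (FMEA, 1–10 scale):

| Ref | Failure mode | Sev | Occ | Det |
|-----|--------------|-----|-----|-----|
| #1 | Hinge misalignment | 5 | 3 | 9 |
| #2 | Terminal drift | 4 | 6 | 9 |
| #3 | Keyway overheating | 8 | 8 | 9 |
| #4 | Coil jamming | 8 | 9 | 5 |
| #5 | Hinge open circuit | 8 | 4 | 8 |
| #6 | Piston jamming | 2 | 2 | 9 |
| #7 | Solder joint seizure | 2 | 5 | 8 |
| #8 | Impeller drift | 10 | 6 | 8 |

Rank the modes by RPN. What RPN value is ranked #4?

RPN = Severity × Occurrence × Detection:
  #1: 5 × 3 × 9 = 135
  #2: 4 × 6 × 9 = 216
  #3: 8 × 8 × 9 = 576
  #4: 8 × 9 × 5 = 360
  #5: 8 × 4 × 8 = 256
  #6: 2 × 2 × 9 = 36
  #7: 2 × 5 × 8 = 80
  #8: 10 × 6 × 8 = 480
Sorted descending: 576, 480, 360, 256, 216, 135, 80, 36.
The fourth-highest RPN is 256 (#5).

256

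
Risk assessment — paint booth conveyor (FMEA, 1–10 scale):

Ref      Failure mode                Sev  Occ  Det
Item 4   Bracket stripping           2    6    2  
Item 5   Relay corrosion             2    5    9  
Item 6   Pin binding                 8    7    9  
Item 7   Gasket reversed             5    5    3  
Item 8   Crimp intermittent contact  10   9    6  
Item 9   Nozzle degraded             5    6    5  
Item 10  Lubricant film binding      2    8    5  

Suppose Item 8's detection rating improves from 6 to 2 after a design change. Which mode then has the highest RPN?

Item 6

RPN = Severity × Occurrence × Detection:
  Item 4: 2 × 6 × 2 = 24
  Item 5: 2 × 5 × 9 = 90
  Item 6: 8 × 7 × 9 = 504
  Item 7: 5 × 5 × 3 = 75
  Item 8: 10 × 9 × 6 = 540
  Item 9: 5 × 6 × 5 = 150
  Item 10: 2 × 8 × 5 = 80
After action: Item 8 → 10 × 9 × 2 = 180.
Revised RPNs: Item 6=504, Item 8=180, Item 9=150, Item 5=90, Item 10=80, Item 7=75, Item 4=24.
Highest is now Item 6 (504).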